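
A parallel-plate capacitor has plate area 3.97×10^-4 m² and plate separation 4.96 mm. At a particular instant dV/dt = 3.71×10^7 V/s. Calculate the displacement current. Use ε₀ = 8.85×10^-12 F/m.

2.63×10^-5 A

E = V/d so dE/dt = (dV/dt)/d = 7.480×10^9 V/(m·s), and I_d = ε₀ A dE/dt = (8.85×10^-12)(3.97×10^-4)(7.480×10^9) = 2.63×10^-5 A.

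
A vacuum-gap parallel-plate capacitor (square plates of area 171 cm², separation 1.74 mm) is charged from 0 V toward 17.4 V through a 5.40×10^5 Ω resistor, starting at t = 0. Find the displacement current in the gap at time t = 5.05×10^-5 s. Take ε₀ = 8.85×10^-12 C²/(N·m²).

1.10×10^-5 A

C = ε₀A/d = (8.85×10^-12)(0.0171)/(1.74×10^-3) = 8.697×10^-11 F, so τ = RC = 4.696×10^-5 s.
The conduction current is I(t) = (V₀/R) e^(−t/τ), and the displacement current between the plates equals it.
t/τ = 1.075; I_d = (17.4/5.40×10^5) · e^(−1.075) = (3.222×10^-5)(0.3413) = 1.10×10^-5 A.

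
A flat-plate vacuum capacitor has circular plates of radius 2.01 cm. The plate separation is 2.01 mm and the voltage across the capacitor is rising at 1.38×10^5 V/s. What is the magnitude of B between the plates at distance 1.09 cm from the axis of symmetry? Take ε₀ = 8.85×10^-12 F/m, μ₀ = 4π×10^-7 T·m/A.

4.16×10^-12 T

dE/dt = (dV/dt)/d = 6.866×10^7 V/(m·s); I_d = ε₀(πR²)(dE/dt) = (8.85×10^-12)(1.269×10^-3)(6.866×10^7) = 7.711×10^-7 A.
For r < R the Ampère–Maxwell law gives B(2πr) = μ₀ I_d (r²/R²), so B = μ₀ I_d r/(2πR²) = (4π×10^-7)(7.711×10^-7)(0.0109)/(2π·0.0201²) = 4.16×10^-12 T.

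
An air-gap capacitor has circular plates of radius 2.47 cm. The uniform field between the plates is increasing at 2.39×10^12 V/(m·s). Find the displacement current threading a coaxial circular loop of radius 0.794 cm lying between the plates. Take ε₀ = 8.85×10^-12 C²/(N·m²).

I_d = ε₀ dΦ_E/dt = ε₀ πR² (dE/dt) = (8.85×10^-12)(1.917×10^-3)(2.39×10^12) = 0.04055 A through the full plate area.
Since J_d is uniform, the enclosed fraction is (r/R)² = 0.1033, giving I_d,enc = 4.19×10^-3 A.

4.19×10^-3 A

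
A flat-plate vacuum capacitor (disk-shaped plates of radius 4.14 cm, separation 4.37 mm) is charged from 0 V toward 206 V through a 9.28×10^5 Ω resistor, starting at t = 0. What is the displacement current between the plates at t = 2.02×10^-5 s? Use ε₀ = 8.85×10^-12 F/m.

3.02×10^-5 A

With C = ε₀A/d = (8.85×10^-12)(5.385×10^-3)/(4.37×10^-3) = 1.091×10^-11 F, the time constant is τ = RC = 1.012×10^-5 s, so t/τ = 1.996 and e^(−t/τ) = 0.1359.
I_d = I_cond = (V₀/R) e^(−t/τ) = (2.220×10^-4)(0.1359) = 3.02×10^-5 A.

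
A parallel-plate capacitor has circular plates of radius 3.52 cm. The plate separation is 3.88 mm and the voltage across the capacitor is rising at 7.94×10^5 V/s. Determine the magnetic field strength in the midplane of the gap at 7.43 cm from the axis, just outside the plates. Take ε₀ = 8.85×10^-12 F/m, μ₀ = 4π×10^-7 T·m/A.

dE/dt = (dV/dt)/d = 2.046×10^8 V/(m·s); I_d = ε₀(πR²)(dE/dt) = (8.85×10^-12)(3.893×10^-3)(2.046×10^8) = 7.049×10^-6 A.
Outside the plates the loop encloses all of I_d, so B·2πr = μ₀ I_d and B = 1.90×10^-11 T.

1.90×10^-11 T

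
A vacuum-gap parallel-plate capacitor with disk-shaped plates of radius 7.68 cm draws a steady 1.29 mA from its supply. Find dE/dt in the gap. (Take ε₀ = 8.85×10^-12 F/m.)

Charge continuity gives I_d = I = 1.29×10^-3 A between the plates.
Inverting I_d = ε₀ A dE/dt gives dE/dt = 1.29×10^-3 / (8.85×10^-12 · 0.01853) = 7.87×10^9 V/(m·s).

7.87×10^9 V/(m·s)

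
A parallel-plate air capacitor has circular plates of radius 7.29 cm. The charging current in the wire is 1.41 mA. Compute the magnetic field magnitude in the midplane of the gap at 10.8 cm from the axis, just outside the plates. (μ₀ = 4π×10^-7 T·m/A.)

Between the plates the displacement current equals the wire current: I_d = 1.41 mA = 1.41×10^-3 A.
Outside the plates the loop encloses all of I_d, so B·2πr = μ₀ I_d and B = 2.61×10^-9 T.

2.61×10^-9 T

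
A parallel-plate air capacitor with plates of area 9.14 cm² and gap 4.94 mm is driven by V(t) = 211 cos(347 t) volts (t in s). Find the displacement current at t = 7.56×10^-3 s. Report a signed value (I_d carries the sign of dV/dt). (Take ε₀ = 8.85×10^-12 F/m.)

dE/dt = (V₀ω/d)·−sin(ωt) with ωt = 2.62332 rad: (211)(347)(-0.4954)/(4.94×10^-3) = -7.342×10^6 V/(m·s).
I_d = ε₀ A dE/dt = (8.85×10^-12)(9.14×10^-4)(-7.342×10^6) = -5.94×10^-8 A.

-5.94×10^-8 A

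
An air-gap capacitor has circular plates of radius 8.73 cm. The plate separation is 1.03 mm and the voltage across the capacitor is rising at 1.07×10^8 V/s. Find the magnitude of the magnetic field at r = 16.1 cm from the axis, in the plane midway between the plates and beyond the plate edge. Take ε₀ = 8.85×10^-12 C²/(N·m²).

With E = V/d, dE/dt = 1.039×10^11 V/(m·s) and πR² = 0.02394 m², giving I_d = ε₀ πR² dE/dt = 0.02201 A.
For r ≥ R the full I_d is enclosed: B = μ₀ I_d/(2πr) = (4π×10^-7)(0.02201)/(2π·0.161) = 2.73×10^-8 T.

2.73×10^-8 T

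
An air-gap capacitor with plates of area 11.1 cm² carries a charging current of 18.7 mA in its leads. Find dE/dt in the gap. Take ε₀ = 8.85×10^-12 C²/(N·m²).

1.90×10^12 V/(m·s)

Charge continuity gives I_d = I = 0.0187 A between the plates.
Then dE/dt = I_d/(ε₀A) = 1.90×10^12 V/(m·s).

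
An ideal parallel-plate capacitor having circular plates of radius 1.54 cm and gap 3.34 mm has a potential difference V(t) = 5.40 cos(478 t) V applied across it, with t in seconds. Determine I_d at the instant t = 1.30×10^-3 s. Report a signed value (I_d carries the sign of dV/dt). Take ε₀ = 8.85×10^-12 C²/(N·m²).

-2.97×10^-9 A

C = ε₀A/d = (8.85×10^-12)(7.451×10^-4)/(3.34×10^-3) = 1.974×10^-12 F. dV/dt = V₀ω·−sin(ωt); at ωt = 0.6214 rad this factor is -0.5822.
I_d = C dV/dt = (1.974×10^-12)(5.40)(478)(-0.5822) = -2.97×10^-9 A.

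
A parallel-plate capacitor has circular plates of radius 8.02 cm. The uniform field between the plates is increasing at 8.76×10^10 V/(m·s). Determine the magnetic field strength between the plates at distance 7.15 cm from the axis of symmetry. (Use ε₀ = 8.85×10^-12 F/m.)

3.48×10^-8 T

Through the whole plate area (πR² = 0.02021 m²), I_d = ε₀ πR² dE/dt = 0.01567 A.
For r < R the Ampère–Maxwell law gives B(2πr) = μ₀ I_d (r²/R²), so B = μ₀ I_d r/(2πR²) = (4π×10^-7)(0.01567)(0.0715)/(2π·0.0802²) = 3.48×10^-8 T.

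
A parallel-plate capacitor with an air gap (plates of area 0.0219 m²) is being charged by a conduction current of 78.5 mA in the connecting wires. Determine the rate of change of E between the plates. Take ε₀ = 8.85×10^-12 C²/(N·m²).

4.05×10^11 V/(m·s)

Charge continuity gives I_d = I = 0.0785 A between the plates.
Then dE/dt = I_d/(ε₀A) = 4.05×10^11 V/(m·s).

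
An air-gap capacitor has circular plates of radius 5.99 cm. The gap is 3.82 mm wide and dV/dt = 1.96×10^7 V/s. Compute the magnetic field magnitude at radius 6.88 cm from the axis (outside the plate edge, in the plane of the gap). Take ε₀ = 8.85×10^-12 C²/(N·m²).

dE/dt = (dV/dt)/d = 5.131×10^9 V/(m·s); I_d = ε₀(πR²)(dE/dt) = (8.85×10^-12)(0.01127)(5.131×10^9) = 5.118×10^-4 A.
For r ≥ R the full I_d is enclosed: B = μ₀ I_d/(2πr) = (4π×10^-7)(5.118×10^-4)/(2π·0.0688) = 1.49×10^-9 T.

1.49×10^-9 T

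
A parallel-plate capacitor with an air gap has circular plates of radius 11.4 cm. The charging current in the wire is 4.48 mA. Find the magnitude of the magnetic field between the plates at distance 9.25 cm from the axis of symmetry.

No conduction current crosses the gap, so I_d there equals the 4.48×10^-3 A in the leads.
An Ampèrian loop of radius r encloses a fraction (r/R)² of I_d. Then B·2πr = μ₀ I_d (r/R)², giving B = μ₀ I_d r/(2πR²) = 6.38×10^-9 T.

6.38×10^-9 T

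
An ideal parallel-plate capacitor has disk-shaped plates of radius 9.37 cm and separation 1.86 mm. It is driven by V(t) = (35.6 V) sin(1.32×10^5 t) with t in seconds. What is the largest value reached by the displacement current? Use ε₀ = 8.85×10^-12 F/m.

6.17×10^-4 A

(dE/dt)_max = V₀ω/d = 2.526×10^9 V/(m·s); ω = 1.32×10^5 rad/s.
I_d,max = ε₀ A (dE/dt)_max = (8.85×10^-12)(0.02758)(2.526×10^9) = 6.17×10^-4 A.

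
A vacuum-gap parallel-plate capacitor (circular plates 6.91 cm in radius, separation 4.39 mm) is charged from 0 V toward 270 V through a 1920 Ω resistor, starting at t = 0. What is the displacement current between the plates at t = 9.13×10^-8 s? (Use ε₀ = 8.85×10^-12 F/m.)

C = ε₀A/d = (8.85×10^-12)(0.01500)/(4.39×10^-3) = 3.024×10^-11 F, so τ = RC = 5.806×10^-8 s.
The conduction current is I(t) = (V₀/R) e^(−t/τ), and the displacement current between the plates equals it.
t/τ = 1.573; I_d = (270/1920) · e^(−1.573) = (0.1406)(0.2074) = 0.0292 A.

0.0292 A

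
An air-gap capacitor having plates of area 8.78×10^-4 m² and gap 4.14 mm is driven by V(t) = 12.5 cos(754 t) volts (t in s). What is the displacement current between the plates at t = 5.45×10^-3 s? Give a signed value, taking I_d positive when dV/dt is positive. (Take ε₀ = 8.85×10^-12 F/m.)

1.46×10^-8 A

C = ε₀A/d = (8.85×10^-12)(8.78×10^-4)/(4.14×10^-3) = 1.877×10^-12 F. dV/dt = V₀ω·−sin(ωt); at ωt = 4.1093 rad this factor is 0.8236.
I_d = C dV/dt = (1.877×10^-12)(12.5)(754)(0.8236) = 1.46×10^-8 A.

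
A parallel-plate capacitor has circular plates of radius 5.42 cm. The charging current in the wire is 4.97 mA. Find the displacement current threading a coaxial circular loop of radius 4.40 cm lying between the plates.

No conduction current crosses the gap, so I_d there equals the 4.97×10^-3 A in the leads.
Through an area πr² the displacement current is I_d·(πr²/πR²) = I_d (r/R)² = 3.28×10^-3 A.

3.28×10^-3 A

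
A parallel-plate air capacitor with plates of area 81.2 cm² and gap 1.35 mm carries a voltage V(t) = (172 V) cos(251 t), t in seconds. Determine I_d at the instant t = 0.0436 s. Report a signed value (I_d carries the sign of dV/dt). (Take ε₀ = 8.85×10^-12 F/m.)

dE/dt = (V₀ω/d)·−sin(ωt) with ωt = 10.9436 rad: (172)(251)(0.9986)/(1.35×10^-3) = 3.193×10^7 V/(m·s).
I_d = ε₀ A dE/dt = (8.85×10^-12)(8.12×10^-3)(3.193×10^7) = 2.29×10^-6 A.

2.29×10^-6 A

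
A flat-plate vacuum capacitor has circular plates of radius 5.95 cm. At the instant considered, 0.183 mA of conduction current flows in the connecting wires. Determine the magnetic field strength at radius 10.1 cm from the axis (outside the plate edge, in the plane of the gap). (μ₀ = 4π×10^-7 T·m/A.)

No conduction current crosses the gap, so I_d there equals the 1.83×10^-4 A in the leads.
With r > R the enclosed displacement current is the full I_d; B = μ₀ I_d / (2πr) = 3.62×10^-10 T.

3.62×10^-10 T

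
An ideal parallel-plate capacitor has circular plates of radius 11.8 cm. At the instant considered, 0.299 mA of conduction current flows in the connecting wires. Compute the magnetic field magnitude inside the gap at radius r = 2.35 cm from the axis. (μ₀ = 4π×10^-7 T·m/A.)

1.01×10^-10 T

No conduction current crosses the gap, so I_d there equals the 2.99×10^-4 A in the leads.
∮B·dl = μ₀ I_d,enc with I_d,enc = I_d r²/R² = 1.186×10^-5 A; so B = μ₀ I_d,enc/(2πr) = 1.01×10^-10 T.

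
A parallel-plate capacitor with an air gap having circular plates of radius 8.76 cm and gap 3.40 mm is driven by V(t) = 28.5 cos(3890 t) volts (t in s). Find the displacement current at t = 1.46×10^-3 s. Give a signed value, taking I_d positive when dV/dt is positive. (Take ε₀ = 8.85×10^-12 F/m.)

dV/dt = (28.5)(3890)·−sin(5.6794) = 6.294×10^4 V/s.
I_d = C dV/dt with C = ε₀A/d = (8.85×10^-12)(0.02411)/(3.40×10^-3) = 6.276×10^-11 F, so I_d = (6.276×10^-11)(6.294×10^4) = 3.95×10^-6 A.

3.95×10^-6 A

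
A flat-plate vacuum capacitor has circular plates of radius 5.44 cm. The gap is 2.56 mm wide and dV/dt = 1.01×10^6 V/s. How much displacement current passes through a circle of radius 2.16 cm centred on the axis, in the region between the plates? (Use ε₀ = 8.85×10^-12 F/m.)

5.12×10^-6 A

I_d = C dV/dt with C = ε₀πR²/d = 3.214×10^-11 F, so I_d = (3.214×10^-11)(1.01×10^6) = 3.246×10^-5 A.
The field is uniform, so I_d,enc = I_d (r/R)² = (3.246×10^-5)(2.16/5.44)² = 5.12×10^-6 A.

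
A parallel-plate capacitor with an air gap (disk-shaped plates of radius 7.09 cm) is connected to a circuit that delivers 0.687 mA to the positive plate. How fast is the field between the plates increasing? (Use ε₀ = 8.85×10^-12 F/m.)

The displacement current between the plates equals the conduction current, I_d = 0.687 mA.
Inverting I_d = ε₀ A dE/dt gives dE/dt = 6.87×10^-4 / (8.85×10^-12 · 0.01579) = 4.92×10^9 V/(m·s).

4.92×10^9 V/(m·s)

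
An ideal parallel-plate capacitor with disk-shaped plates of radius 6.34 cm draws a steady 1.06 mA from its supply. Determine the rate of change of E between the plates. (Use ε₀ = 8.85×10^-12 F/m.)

Charge continuity gives I_d = I = 1.06×10^-3 A between the plates.
Inverting I_d = ε₀ A dE/dt gives dE/dt = 1.06×10^-3 / (8.85×10^-12 · 0.01263) = 9.48×10^9 V/(m·s).

9.48×10^9 V/(m·s)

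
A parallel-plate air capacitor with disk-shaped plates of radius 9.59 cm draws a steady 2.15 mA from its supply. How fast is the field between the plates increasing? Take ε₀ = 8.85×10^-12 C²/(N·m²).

8.41×10^9 V/(m·s)

By continuity, I_d in the gap equals the 2.15 mA flowing in the wire.
Then dE/dt = I_d/(ε₀A) = 8.41×10^9 V/(m·s).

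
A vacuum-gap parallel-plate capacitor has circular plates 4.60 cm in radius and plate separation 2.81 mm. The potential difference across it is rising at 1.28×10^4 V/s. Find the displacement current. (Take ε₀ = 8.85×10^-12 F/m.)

E = V/d so dE/dt = (dV/dt)/d = 4.555×10^6 V/(m·s), and I_d = ε₀ A dE/dt = (8.85×10^-12)(6.648×10^-3)(4.555×10^6) = 2.68×10^-7 A.

2.68×10^-7 A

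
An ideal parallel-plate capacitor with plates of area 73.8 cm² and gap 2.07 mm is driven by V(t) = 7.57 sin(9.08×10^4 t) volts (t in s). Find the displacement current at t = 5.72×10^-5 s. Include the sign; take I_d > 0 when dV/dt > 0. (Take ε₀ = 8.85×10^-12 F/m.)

1.00×10^-5 A

dE/dt = (V₀ω/d)·cos(ωt) with ωt = 5.19376 rad: (7.57)(9.08×10^4)(0.4630)/(2.07×10^-3) = 1.537×10^8 V/(m·s).
I_d = ε₀ A dE/dt = (8.85×10^-12)(7.38×10^-3)(1.537×10^8) = 1.00×10^-5 A.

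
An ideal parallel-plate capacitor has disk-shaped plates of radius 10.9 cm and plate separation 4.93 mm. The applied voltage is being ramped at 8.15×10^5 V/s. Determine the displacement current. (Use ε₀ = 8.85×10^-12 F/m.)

The displacement current equals the charging current C dV/dt. With C = ε₀A/d = (8.85×10^-12)(0.03733)/(4.93×10^-3) = 6.701×10^-11 F, I_d = (6.701×10^-11)(8.15×10^5) = 5.46×10^-5 A.

5.46×10^-5 A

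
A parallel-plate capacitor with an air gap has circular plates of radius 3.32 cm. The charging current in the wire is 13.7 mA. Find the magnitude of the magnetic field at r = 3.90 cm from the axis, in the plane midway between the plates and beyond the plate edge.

7.03×10^-8 T

By continuity the displacement current in the gap matches the conduction current: I_d = 0.0137 A.
With r > R the enclosed displacement current is the full I_d; B = μ₀ I_d / (2πr) = 7.03×10^-8 T.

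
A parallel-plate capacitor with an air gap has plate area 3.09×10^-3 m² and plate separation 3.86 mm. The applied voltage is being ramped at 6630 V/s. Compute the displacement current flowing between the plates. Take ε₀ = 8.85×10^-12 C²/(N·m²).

4.70×10^-8 A

C = ε₀A/d = (8.85×10^-12)(3.09×10^-3)/(3.86×10^-3) = 7.085×10^-12 F.
I_d = C dV/dt = (7.085×10^-12)(6630) = 4.70×10^-8 A.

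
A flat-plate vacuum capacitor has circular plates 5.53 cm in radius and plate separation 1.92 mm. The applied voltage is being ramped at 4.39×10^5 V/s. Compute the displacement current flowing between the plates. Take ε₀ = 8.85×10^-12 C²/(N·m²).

1.94×10^-5 A

C = ε₀A/d = (8.85×10^-12)(9.607×10^-3)/(1.92×10^-3) = 4.428×10^-11 F.
I_d = C dV/dt = (4.428×10^-11)(4.39×10^5) = 1.94×10^-5 A.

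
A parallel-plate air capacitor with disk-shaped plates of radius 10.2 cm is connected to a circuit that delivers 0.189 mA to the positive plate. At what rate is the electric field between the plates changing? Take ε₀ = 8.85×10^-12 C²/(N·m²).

6.53×10^8 V/(m·s)

The displacement current between the plates equals the conduction current, I_d = 0.189 mA.
Since I_d = ε₀ A dE/dt, dE/dt = I_d/(ε₀A) = (1.89×10^-4)/((8.85×10^-12)(0.03269)) = 6.53×10^8 V/(m·s).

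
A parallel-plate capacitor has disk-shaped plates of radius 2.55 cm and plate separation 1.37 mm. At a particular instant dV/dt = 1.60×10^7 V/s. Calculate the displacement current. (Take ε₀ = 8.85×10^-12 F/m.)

E = V/d so dE/dt = (dV/dt)/d = 1.168×10^10 V/(m·s), and I_d = ε₀ A dE/dt = (8.85×10^-12)(2.043×10^-3)(1.168×10^10) = 2.11×10^-4 A.

2.11×10^-4 A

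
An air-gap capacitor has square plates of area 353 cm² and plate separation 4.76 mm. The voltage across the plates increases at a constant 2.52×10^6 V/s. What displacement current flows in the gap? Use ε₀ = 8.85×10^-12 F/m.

1.65×10^-4 A

The field between the plates is E = V/d, so dE/dt = (2.52×10^6)/(4.76×10^-3 m) = 5.294×10^8 V/(m·s).
I_d = ε₀ A (dE/dt) = (8.85×10^-12)(0.0353)(5.294×10^8) = 1.65×10^-4 A.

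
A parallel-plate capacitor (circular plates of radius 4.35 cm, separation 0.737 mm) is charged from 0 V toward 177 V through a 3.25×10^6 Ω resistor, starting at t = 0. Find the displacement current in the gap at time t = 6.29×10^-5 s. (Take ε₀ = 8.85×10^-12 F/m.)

4.15×10^-5 A

With C = ε₀A/d = (8.85×10^-12)(5.945×10^-3)/(7.37×10^-4) = 7.139×10^-11 F, the time constant is τ = RC = 2.320×10^-4 s, so t/τ = 0.2711 and e^(−t/τ) = 0.7625.
I_d = I_cond = (V₀/R) e^(−t/τ) = (5.446×10^-5)(0.7625) = 4.15×10^-5 A.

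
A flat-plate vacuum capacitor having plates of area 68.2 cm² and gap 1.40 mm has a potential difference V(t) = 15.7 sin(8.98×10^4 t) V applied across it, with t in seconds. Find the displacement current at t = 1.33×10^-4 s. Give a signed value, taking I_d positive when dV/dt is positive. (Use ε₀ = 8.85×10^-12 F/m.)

4.94×10^-5 A

dV/dt = (15.7)(8.98×10^4)·cos(11.9434) = 1.145×10^6 V/s.
I_d = C dV/dt with C = ε₀A/d = (8.85×10^-12)(6.82×10^-3)/(1.40×10^-3) = 4.311×10^-11 F, so I_d = (4.311×10^-11)(1.145×10^6) = 4.94×10^-5 A.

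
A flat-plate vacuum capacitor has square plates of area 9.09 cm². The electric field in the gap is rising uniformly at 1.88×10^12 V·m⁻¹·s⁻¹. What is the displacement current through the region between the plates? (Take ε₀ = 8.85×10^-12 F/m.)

With a uniform field, Φ_E = EA, so I_d = ε₀ A dE/dt = 0.0151 A.

0.0151 A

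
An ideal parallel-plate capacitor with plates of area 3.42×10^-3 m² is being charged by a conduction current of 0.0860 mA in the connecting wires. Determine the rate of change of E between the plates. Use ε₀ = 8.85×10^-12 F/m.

2.84×10^9 V/(m·s)

Charge continuity gives I_d = I = 8.60×10^-5 A between the plates.
Since I_d = ε₀ A dE/dt, dE/dt = I_d/(ε₀A) = (8.60×10^-5)/((8.85×10^-12)(3.42×10^-3)) = 2.84×10^9 V/(m·s).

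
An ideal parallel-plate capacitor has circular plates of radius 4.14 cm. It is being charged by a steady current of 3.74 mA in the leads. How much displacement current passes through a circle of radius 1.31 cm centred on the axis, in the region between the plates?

Between the plates the displacement current equals the wire current: I_d = 3.74 mA = 3.74×10^-3 A.
The field is uniform, so I_d,enc = I_d (r/R)² = (3.74×10^-3)(1.31/4.14)² = 3.74×10^-4 A.

3.74×10^-4 A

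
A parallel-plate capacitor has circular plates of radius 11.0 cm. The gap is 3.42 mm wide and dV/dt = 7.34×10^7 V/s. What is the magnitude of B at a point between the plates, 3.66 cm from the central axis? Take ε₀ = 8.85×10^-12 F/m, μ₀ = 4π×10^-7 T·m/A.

I_d = C dV/dt with C = ε₀πR²/d = 9.836×10^-11 F, so I_d = (9.836×10^-11)(7.34×10^7) = 7.220×10^-3 A.
∮B·dl = μ₀ I_d,enc with I_d,enc = I_d r²/R² = 7.993×10^-4 A; so B = μ₀ I_d,enc/(2πr) = 4.37×10^-9 T.

4.37×10^-9 T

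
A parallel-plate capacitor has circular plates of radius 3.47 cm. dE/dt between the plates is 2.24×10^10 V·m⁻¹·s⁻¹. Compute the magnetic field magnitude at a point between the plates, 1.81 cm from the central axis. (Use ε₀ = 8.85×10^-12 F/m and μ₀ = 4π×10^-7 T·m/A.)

Total displacement current: I_d = ε₀(πR²)(dE/dt) = (8.85×10^-12)(3.783×10^-3)(2.24×10^10) = 7.499×10^-4 A.
An Ampèrian loop of radius r encloses a fraction (r/R)² of I_d. Then B·2πr = μ₀ I_d (r/R)², giving B = μ₀ I_d r/(2πR²) = 2.25×10^-9 T.

2.25×10^-9 T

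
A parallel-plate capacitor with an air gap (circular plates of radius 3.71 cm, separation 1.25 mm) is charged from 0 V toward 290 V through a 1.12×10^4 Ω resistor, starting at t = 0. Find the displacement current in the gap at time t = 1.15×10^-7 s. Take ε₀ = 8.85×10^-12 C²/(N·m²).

With C = ε₀A/d = (8.85×10^-12)(4.324×10^-3)/(1.25×10^-3) = 3.061×10^-11 F, the time constant is τ = RC = 3.428×10^-7 s, so t/τ = 0.3355 and e^(−t/τ) = 0.7150.
I_d = I_cond = (V₀/R) e^(−t/τ) = (0.02589)(0.7150) = 0.0185 A.

0.0185 A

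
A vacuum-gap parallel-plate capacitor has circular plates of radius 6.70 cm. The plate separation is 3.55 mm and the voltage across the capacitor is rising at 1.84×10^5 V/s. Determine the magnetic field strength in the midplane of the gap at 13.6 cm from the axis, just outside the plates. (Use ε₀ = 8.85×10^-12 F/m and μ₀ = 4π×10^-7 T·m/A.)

I_d = C dV/dt with C = ε₀πR²/d = 3.515×10^-11 F, so I_d = (3.515×10^-11)(1.84×10^5) = 6.468×10^-6 A.
For r ≥ R the full I_d is enclosed: B = μ₀ I_d/(2πr) = (4π×10^-7)(6.468×10^-6)/(2π·0.136) = 9.51×10^-12 T.

9.51×10^-12 T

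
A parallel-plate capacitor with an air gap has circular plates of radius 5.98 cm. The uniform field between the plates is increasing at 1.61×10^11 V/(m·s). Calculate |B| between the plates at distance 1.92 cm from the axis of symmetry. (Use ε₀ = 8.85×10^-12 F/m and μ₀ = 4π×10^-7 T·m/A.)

1.72×10^-8 T

Through the whole plate area (πR² = 0.01123 m²), I_d = ε₀ πR² dE/dt = 0.01600 A.
For r < R the Ampère–Maxwell law gives B(2πr) = μ₀ I_d (r²/R²), so B = μ₀ I_d r/(2πR²) = (4π×10^-7)(0.01600)(0.0192)/(2π·0.0598²) = 1.72×10^-8 T.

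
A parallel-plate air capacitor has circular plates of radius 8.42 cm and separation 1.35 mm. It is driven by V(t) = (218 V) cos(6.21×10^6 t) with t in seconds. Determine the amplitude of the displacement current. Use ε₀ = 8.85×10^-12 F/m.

(dE/dt)_max = V₀ω/d = 1.003×10^12 V/(m·s); ω = 6.21×10^6 rad/s.
I_d,max = ε₀ A (dE/dt)_max = (8.85×10^-12)(0.02227)(1.003×10^12) = 0.198 A.

0.198 A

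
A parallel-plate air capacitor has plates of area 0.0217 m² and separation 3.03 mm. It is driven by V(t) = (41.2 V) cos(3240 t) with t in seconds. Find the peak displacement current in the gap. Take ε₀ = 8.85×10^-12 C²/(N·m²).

(dE/dt)_max = V₀ω/d = 4.406×10^7 V/(m·s); ω = 3240 rad/s.
I_d,max = ε₀ A (dE/dt)_max = (8.85×10^-12)(0.0217)(4.406×10^7) = 8.46×10^-6 A.

8.46×10^-6 A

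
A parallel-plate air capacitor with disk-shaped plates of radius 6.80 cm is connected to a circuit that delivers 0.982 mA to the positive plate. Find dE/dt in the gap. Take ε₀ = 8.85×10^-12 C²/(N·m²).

7.64×10^9 V/(m·s)

The displacement current between the plates equals the conduction current, I_d = 0.982 mA.
Then dE/dt = I_d/(ε₀A) = 7.64×10^9 V/(m·s).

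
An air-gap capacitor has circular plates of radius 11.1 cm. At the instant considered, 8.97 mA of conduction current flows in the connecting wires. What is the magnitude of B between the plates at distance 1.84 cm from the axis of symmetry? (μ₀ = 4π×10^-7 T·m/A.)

No conduction current crosses the gap, so I_d there equals the 8.97×10^-3 A in the leads.
∮B·dl = μ₀ I_d,enc with I_d,enc = I_d r²/R² = 2.465×10^-4 A; so B = μ₀ I_d,enc/(2πr) = 2.68×10^-9 T.

2.68×10^-9 T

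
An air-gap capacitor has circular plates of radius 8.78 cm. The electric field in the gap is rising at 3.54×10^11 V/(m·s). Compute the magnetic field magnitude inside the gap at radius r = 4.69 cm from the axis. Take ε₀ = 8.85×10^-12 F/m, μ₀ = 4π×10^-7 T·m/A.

I_d = ε₀ dΦ_E/dt = ε₀ πR² (dE/dt) = (8.85×10^-12)(0.02422)(3.54×10^11) = 0.07588 A through the full plate area.
For r < R the Ampère–Maxwell law gives B(2πr) = μ₀ I_d (r²/R²), so B = μ₀ I_d r/(2πR²) = (4π×10^-7)(0.07588)(0.0469)/(2π·0.0878²) = 9.23×10^-8 T.

9.23×10^-8 T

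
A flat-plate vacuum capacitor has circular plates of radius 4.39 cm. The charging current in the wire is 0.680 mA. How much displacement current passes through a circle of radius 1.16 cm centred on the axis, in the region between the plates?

4.75×10^-5 A

No conduction current crosses the gap, so I_d there equals the 6.80×10^-4 A in the leads.
Since J_d is uniform, the enclosed fraction is (r/R)² = 0.06982, giving I_d,enc = 4.75×10^-5 A.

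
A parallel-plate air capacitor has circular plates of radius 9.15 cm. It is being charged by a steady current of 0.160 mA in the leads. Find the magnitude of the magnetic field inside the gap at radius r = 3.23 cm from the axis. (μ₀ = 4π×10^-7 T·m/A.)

No conduction current crosses the gap, so I_d there equals the 1.60×10^-4 A in the leads.
An Ampèrian loop of radius r encloses a fraction (r/R)² of I_d. Then B·2πr = μ₀ I_d (r/R)², giving B = μ₀ I_d r/(2πR²) = 1.23×10^-10 T.

1.23×10^-10 T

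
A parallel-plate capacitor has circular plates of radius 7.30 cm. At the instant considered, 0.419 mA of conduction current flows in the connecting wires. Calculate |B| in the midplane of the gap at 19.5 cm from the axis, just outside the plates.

Between the plates the displacement current equals the wire current: I_d = 0.419 mA = 4.19×10^-4 A.
With r > R the enclosed displacement current is the full I_d; B = μ₀ I_d / (2πr) = 4.30×10^-10 T.

4.30×10^-10 T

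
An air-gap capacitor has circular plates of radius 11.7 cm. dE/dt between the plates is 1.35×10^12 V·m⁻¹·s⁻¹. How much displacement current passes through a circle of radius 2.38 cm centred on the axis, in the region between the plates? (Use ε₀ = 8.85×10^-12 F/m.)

0.0213 A

Total displacement current: I_d = ε₀(πR²)(dE/dt) = (8.85×10^-12)(0.04301)(1.35×10^12) = 0.5139 A.
The field is uniform, so I_d,enc = I_d (r/R)² = (0.5139)(2.38/11.7)² = 0.0213 A.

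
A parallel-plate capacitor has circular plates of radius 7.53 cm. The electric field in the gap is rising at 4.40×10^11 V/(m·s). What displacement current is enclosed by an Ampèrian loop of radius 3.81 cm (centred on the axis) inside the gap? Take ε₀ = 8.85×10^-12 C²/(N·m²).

I_d = ε₀ dΦ_E/dt = ε₀ πR² (dE/dt) = (8.85×10^-12)(0.01781)(4.40×10^11) = 0.06935 A through the full plate area.
Through an area πr² the displacement current is I_d·(πr²/πR²) = I_d (r/R)² = 0.0178 A.

0.0178 A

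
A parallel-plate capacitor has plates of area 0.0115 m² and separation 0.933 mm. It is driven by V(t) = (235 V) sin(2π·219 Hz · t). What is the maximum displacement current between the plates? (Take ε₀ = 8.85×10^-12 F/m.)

The displacement current equals the conduction current C dV/dt, which peaks at C V₀ ω.
With C = ε₀A/d = (8.85×10^-12)(0.0115)/(9.33×10^-4) = 1.091×10^-10 F and ω = 2πf = 1376 rad/s, I_d,max = (1.091×10^-10)(235)(1376) = 3.53×10^-5 A.

3.53×10^-5 A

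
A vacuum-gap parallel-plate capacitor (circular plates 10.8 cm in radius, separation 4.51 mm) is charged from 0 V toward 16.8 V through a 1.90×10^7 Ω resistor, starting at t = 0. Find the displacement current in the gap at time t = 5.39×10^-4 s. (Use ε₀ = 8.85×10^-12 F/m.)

C = ε₀A/d = (8.85×10^-12)(0.03664)/(4.51×10^-3) = 7.190×10^-11 F and τ = RC = 1.366×10^-3 s. I_d in the gap equals the RC charging current.
I_d(t) = (V₀/R) e^(−t/τ) = 8.842×10^-7 · e^(−0.3946) = 5.96×10^-7 A.

5.96×10^-7 A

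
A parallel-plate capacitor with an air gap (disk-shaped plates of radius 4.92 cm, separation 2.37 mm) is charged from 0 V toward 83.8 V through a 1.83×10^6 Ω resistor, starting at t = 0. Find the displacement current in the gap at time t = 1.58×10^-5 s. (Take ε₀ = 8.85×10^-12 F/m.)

3.38×10^-5 A

C = ε₀A/d = (8.85×10^-12)(7.605×10^-3)/(2.37×10^-3) = 2.840×10^-11 F, so τ = RC = 5.197×10^-5 s.
The conduction current is I(t) = (V₀/R) e^(−t/τ), and the displacement current between the plates equals it.
t/τ = 0.3040; I_d = (83.8/1.83×10^6) · e^(−0.3040) = (4.579×10^-5)(0.7379) = 3.38×10^-5 A.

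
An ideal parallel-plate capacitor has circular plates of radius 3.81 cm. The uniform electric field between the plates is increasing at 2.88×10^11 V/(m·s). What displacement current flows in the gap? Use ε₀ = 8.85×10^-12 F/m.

0.0116 A

With a uniform field, Φ_E = EA, so I_d = ε₀ A dE/dt = 0.0116 A.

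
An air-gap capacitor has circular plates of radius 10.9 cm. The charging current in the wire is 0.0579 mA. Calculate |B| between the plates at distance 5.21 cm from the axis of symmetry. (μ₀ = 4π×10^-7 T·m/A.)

5.08×10^-11 T

Between the plates the displacement current equals the wire current: I_d = 0.0579 mA = 5.79×10^-5 A.
An Ampèrian loop of radius r encloses a fraction (r/R)² of I_d. Then B·2πr = μ₀ I_d (r/R)², giving B = μ₀ I_d r/(2πR²) = 5.08×10^-11 T.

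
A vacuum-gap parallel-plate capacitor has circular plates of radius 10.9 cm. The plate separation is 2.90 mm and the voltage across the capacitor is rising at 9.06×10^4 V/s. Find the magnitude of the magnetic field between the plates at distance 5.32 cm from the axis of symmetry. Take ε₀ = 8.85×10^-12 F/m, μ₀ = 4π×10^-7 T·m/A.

9.24×10^-12 T

I_d = C dV/dt with C = ε₀πR²/d = 1.139×10^-10 F, so I_d = (1.139×10^-10)(9.06×10^4) = 1.032×10^-5 A.
For r < R the Ampère–Maxwell law gives B(2πr) = μ₀ I_d (r²/R²), so B = μ₀ I_d r/(2πR²) = (4π×10^-7)(1.032×10^-5)(0.0532)/(2π·0.109²) = 9.24×10^-12 T.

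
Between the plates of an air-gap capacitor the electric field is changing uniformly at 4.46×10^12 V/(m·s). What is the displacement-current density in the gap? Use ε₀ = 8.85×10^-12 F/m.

J_d = ε₀ ∂E/∂t, so J_d = 39.5 A/m².

39.5 A/m²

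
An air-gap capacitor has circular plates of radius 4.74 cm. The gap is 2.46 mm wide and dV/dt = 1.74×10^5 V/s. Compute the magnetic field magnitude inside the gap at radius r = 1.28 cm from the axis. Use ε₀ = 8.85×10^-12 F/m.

I_d = C dV/dt with C = ε₀πR²/d = 2.539×10^-11 F, so I_d = (2.539×10^-11)(1.74×10^5) = 4.418×10^-6 A.
An Ampèrian loop of radius r encloses a fraction (r/R)² of I_d. Then B·2πr = μ₀ I_d (r/R)², giving B = μ₀ I_d r/(2πR²) = 5.03×10^-12 T.

5.03×10^-12 T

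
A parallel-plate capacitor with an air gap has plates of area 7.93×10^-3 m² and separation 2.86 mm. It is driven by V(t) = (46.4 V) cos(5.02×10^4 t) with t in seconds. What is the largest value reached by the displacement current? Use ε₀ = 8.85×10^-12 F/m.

5.72×10^-5 A

(dE/dt)_max = V₀ω/d = 8.144×10^8 V/(m·s); ω = 5.02×10^4 rad/s.
I_d,max = ε₀ A (dE/dt)_max = (8.85×10^-12)(7.93×10^-3)(8.144×10^8) = 5.72×10^-5 A.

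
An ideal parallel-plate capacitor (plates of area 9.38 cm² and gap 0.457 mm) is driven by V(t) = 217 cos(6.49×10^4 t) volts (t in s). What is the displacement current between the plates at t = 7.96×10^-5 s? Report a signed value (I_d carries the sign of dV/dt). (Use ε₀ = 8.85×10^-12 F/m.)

dV/dt = (217)(6.49×10^4)·−sin(5.16604) = 1.266×10^7 V/s.
I_d = C dV/dt with C = ε₀A/d = (8.85×10^-12)(9.38×10^-4)/(4.57×10^-4) = 1.816×10^-11 F, so I_d = (1.816×10^-11)(1.266×10^7) = 2.30×10^-4 A.

2.30×10^-4 A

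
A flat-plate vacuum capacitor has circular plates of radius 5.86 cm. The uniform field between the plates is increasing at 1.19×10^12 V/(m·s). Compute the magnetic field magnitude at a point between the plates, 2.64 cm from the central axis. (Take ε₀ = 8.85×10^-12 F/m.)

I_d = ε₀ dΦ_E/dt = ε₀ πR² (dE/dt) = (8.85×10^-12)(0.01079)(1.19×10^12) = 0.1136 A through the full plate area.
An Ampèrian loop of radius r encloses a fraction (r/R)² of I_d. Then B·2πr = μ₀ I_d (r/R)², giving B = μ₀ I_d r/(2πR²) = 1.75×10^-7 T.

1.75×10^-7 T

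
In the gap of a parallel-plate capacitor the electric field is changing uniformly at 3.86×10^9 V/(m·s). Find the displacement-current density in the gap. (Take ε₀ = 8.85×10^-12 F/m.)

J_d = ε₀ ∂E/∂t, so J_d = 0.0342 A/m².

0.0342 A/m²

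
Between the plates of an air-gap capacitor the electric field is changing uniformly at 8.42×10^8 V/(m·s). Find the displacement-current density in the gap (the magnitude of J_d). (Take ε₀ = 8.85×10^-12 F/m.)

7.45×10^-3 A/m²

The displacement-current density is ε₀ ∂E/∂t = (8.85×10^-12)(8.42×10^8) = 7.45×10^-3 A/m².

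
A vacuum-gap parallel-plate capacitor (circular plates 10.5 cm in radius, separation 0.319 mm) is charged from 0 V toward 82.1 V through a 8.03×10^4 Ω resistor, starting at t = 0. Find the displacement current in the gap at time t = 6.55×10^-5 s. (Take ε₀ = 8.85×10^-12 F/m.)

4.37×10^-4 A

C = ε₀A/d = (8.85×10^-12)(0.03464)/(3.19×10^-4) = 9.610×10^-10 F, so τ = RC = 7.717×10^-5 s.
The conduction current is I(t) = (V₀/R) e^(−t/τ), and the displacement current between the plates equals it.
t/τ = 0.8488; I_d = (82.1/8.03×10^4) · e^(−0.8488) = (1.022×10^-3)(0.4279) = 4.37×10^-4 A.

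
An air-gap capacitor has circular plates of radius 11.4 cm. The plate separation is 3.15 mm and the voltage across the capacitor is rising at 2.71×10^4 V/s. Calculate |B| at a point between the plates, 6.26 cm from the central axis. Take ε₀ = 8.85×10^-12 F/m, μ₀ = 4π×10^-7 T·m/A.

2.99×10^-12 T

I_d = C dV/dt with C = ε₀πR²/d = 1.147×10^-10 F, so I_d = (1.147×10^-10)(2.71×10^4) = 3.108×10^-6 A.
An Ampèrian loop of radius r encloses a fraction (r/R)² of I_d. Then B·2πr = μ₀ I_d (r/R)², giving B = μ₀ I_d r/(2πR²) = 2.99×10^-12 T.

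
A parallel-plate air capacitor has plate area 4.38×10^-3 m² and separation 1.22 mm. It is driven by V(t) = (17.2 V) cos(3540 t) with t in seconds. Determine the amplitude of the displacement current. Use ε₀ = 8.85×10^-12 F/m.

1.93×10^-6 A

The displacement current equals the conduction current C dV/dt, which peaks at C V₀ ω.
With C = ε₀A/d = (8.85×10^-12)(4.38×10^-3)/(1.22×10^-3) = 3.177×10^-11 F and ω = 3540 rad/s, I_d,max = (3.177×10^-11)(17.2)(3540) = 1.93×10^-6 A.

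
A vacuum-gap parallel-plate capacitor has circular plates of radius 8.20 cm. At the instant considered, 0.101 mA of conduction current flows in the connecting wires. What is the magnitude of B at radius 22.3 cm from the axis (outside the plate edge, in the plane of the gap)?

No conduction current crosses the gap, so I_d there equals the 1.01×10^-4 A in the leads.
With r > R the enclosed displacement current is the full I_d; B = μ₀ I_d / (2πr) = 9.06×10^-11 T.

9.06×10^-11 T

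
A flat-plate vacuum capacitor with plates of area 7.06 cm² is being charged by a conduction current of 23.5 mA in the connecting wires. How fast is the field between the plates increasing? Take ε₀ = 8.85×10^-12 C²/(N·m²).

Charge continuity gives I_d = I = 0.0235 A between the plates.
Then dE/dt = I_d/(ε₀A) = 3.76×10^12 V/(m·s).

3.76×10^12 V/(m·s)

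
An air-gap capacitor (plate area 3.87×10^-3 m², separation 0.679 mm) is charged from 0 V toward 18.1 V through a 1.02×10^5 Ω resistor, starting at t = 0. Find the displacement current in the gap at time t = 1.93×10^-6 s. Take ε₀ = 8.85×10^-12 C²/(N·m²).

1.22×10^-4 A

C = ε₀A/d = (8.85×10^-12)(3.87×10^-3)/(6.79×10^-4) = 5.044×10^-11 F and τ = RC = 5.145×10^-6 s. I_d in the gap equals the RC charging current.
I_d(t) = (V₀/R) e^(−t/τ) = 1.775×10^-4 · e^(−0.3751) = 1.22×10^-4 A.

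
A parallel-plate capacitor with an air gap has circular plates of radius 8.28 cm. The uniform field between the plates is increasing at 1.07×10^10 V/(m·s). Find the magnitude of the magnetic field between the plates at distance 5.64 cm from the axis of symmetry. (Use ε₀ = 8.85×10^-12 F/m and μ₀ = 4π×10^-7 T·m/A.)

I_d = ε₀ dΦ_E/dt = ε₀ πR² (dE/dt) = (8.85×10^-12)(0.02154)(1.07×10^10) = 2.040×10^-3 A through the full plate area.
For r < R the Ampère–Maxwell law gives B(2πr) = μ₀ I_d (r²/R²), so B = μ₀ I_d r/(2πR²) = (4π×10^-7)(2.040×10^-3)(0.0564)/(2π·0.0828²) = 3.36×10^-9 T.

3.36×10^-9 T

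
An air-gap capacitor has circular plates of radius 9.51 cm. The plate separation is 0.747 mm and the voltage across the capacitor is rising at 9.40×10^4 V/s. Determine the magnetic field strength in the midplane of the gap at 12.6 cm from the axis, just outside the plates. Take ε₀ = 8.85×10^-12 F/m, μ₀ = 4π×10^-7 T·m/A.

I_d = C dV/dt with C = ε₀πR²/d = 3.366×10^-10 F, so I_d = (3.366×10^-10)(9.40×10^4) = 3.164×10^-5 A.
For r ≥ R the full I_d is enclosed: B = μ₀ I_d/(2πr) = (4π×10^-7)(3.164×10^-5)/(2π·0.126) = 5.02×10^-11 T.

5.02×10^-11 T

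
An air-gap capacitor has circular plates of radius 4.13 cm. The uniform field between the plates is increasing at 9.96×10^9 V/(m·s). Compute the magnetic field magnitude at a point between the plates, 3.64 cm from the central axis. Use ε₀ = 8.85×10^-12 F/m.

2.02×10^-9 T

I_d = ε₀ dΦ_E/dt = ε₀ πR² (dE/dt) = (8.85×10^-12)(5.359×10^-3)(9.96×10^9) = 4.724×10^-4 A through the full plate area.
For r < R the Ampère–Maxwell law gives B(2πr) = μ₀ I_d (r²/R²), so B = μ₀ I_d r/(2πR²) = (4π×10^-7)(4.724×10^-4)(0.0364)/(2π·0.0413²) = 2.02×10^-9 T.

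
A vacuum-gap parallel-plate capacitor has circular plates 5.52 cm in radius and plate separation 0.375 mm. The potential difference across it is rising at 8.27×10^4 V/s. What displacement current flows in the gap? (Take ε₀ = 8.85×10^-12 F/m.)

1.87×10^-5 A

The displacement current equals the charging current C dV/dt. With C = ε₀A/d = (8.85×10^-12)(9.573×10^-3)/(3.75×10^-4) = 2.259×10^-10 F, I_d = (2.259×10^-10)(8.27×10^4) = 1.87×10^-5 A.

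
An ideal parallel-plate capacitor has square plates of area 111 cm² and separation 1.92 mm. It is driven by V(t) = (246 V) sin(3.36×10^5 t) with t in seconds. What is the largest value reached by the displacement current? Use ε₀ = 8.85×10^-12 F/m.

4.23×10^-3 A

The displacement current equals the conduction current C dV/dt, which peaks at C V₀ ω.
With C = ε₀A/d = (8.85×10^-12)(0.0111)/(1.92×10^-3) = 5.116×10^-11 F and ω = 3.36×10^5 rad/s, I_d,max = (5.116×10^-11)(246)(3.36×10^5) = 4.23×10^-3 A.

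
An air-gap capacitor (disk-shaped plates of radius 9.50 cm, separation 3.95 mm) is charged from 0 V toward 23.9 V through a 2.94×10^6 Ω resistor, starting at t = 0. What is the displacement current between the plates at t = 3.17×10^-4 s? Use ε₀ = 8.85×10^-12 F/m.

With C = ε₀A/d = (8.85×10^-12)(0.02835)/(3.95×10^-3) = 6.352×10^-11 F, the time constant is τ = RC = 1.867×10^-4 s, so t/τ = 1.698 and e^(−t/τ) = 0.1830.
I_d = I_cond = (V₀/R) e^(−t/τ) = (8.129×10^-6)(0.1830) = 1.49×10^-6 A.

1.49×10^-6 A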